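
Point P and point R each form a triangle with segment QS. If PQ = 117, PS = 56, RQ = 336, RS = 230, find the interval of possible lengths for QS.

106 < QS < 173

From triangle PQS: |117 − 56| < QS < 117 + 56, i.e. 61 < QS < 173.
From triangle RQS: 106 < QS < 566.
Both must hold, so QS lies in the intersection.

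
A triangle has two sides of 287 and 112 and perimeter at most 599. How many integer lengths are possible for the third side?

25

Triangle inequality: 175 < x < 399. Perimeter ≤ 599 gives x ≤ 599 − 287 − 112 = 200.
So 175 < x ≤ 200; integers 176 through 200: 25 values.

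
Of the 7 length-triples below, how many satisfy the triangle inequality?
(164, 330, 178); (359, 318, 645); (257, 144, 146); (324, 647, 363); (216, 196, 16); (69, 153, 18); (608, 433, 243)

5

(164,178,330): 164+178 > 330 → valid
(318,359,645): 318+359 > 645 → valid
(144,146,257): 144+146 > 257 → valid
(324,363,647): 324+363 > 647 → valid
(16,196,216): 16+196 ≤ 216 → not valid
(18,69,153): 18+69 ≤ 153 → not valid
(243,433,608): 243+433 > 608 → valid
5 of the 7 triples form a triangle.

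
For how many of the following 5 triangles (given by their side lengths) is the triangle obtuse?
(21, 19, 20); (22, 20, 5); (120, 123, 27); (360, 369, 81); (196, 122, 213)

1

(21,19,20): 19²+20² = 761 > 441 = 21² → acute
(22,20,5): 5²+20² = 425 < 484 = 22² → obtuse
(120,123,27): 27²+120² = 15129 = 123² → right
(360,369,81): 81²+360² = 136161 = 369² → right
(196,122,213): 122²+196² = 53300 > 45369 = 213² → acute
1 of the 5 is obtuse.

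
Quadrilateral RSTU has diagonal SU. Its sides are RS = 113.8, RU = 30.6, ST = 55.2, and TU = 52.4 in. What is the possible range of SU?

From triangle RSU: |113.8 − 30.6| < SU < 113.8 + 30.6, i.e. 83.2 < SU < 144.4.
From triangle TSU: 2.8 < SU < 107.6.
Both must hold, so SU lies in the intersection.

83.2 < SU < 107.6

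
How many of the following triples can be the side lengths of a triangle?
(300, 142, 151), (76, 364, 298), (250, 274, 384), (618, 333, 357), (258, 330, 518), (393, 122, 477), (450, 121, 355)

6

(142,151,300): 142+151 ≤ 300 → not valid
(76,298,364): 76+298 > 364 → valid
(250,274,384): 250+274 > 384 → valid
(333,357,618): 333+357 > 618 → valid
(258,330,518): 258+330 > 518 → valid
(122,393,477): 122+393 > 477 → valid
(121,355,450): 121+355 > 450 → valid
6 of the 7 triples form a triangle.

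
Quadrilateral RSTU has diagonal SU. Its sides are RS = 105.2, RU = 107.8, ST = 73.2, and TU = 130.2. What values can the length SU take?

From triangle RSU: |105.2 − 107.8| < SU < 105.2 + 107.8, i.e. 2.6 < SU < 213.0.
From triangle TSU: 57.0 < SU < 203.4.
Both must hold, so SU lies in the intersection.

57.0 < SU < 203.4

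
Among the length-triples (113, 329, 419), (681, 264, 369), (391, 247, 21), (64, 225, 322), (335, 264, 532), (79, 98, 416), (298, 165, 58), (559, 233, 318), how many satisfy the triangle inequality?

(113,329,419): 113+329 > 419 → valid
(264,369,681): 264+369 ≤ 681 → not valid
(21,247,391): 21+247 ≤ 391 → not valid
(64,225,322): 64+225 ≤ 322 → not valid
(264,335,532): 264+335 > 532 → valid
(79,98,416): 79+98 ≤ 416 → not valid
(58,165,298): 58+165 ≤ 298 → not valid
(233,318,559): 233+318 ≤ 559 → not valid
2 of the 8 triples form a triangle.

2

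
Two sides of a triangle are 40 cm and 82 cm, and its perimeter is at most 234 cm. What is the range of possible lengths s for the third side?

42 < s ≤ 112

Triangle inequality alone gives 42 < s < 122.
The perimeter condition gives s ≤ 234 − 40 − 82 = 112.
Intersecting the two: 42 < s ≤ 112.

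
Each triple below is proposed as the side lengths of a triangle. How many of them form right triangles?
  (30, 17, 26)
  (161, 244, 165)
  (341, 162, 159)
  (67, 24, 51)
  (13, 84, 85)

1

(30,17,26): 17²+26² = 965 > 900 = 30² → acute
(161,244,165): 161²+165² = 53146 < 59536 = 244² → obtuse
(341,162,159): 159+162 ≤ 341, not a triangle
(67,24,51): 24²+51² = 3177 < 4489 = 67² → obtuse
(13,84,85): 13²+84² = 7225 = 85² → right
1 of the 5 is right.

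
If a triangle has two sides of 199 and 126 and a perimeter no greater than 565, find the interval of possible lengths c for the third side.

73 < c ≤ 240

Triangle inequality alone gives 73 < c < 325.
The perimeter condition gives c ≤ 565 − 199 − 126 = 240.
Intersecting the two: 73 < c ≤ 240.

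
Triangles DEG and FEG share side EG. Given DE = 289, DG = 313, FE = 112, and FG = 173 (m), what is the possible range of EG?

61 < EG < 285

From triangle DEG: |289 − 313| < EG < 289 + 313, i.e. 24 < EG < 602.
From triangle FEG: 61 < EG < 285.
Both must hold, so EG lies in the intersection.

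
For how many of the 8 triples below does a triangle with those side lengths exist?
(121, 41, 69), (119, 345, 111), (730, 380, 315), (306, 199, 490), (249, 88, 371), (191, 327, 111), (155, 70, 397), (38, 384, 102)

(41,69,121): 41+69 ≤ 121 → not valid
(111,119,345): 111+119 ≤ 345 → not valid
(315,380,730): 315+380 ≤ 730 → not valid
(199,306,490): 199+306 > 490 → valid
(88,249,371): 88+249 ≤ 371 → not valid
(111,191,327): 111+191 ≤ 327 → not valid
(70,155,397): 70+155 ≤ 397 → not valid
(38,102,384): 38+102 ≤ 384 → not valid
1 of the 8 triples forms a triangle.

1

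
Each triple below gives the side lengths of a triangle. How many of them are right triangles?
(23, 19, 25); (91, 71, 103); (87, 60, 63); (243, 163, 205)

(23,19,25): 19²+23² = 890 > 625 = 25² → acute
(91,71,103): 71²+91² = 13322 > 10609 = 103² → acute
(87,60,63): 60²+63² = 7569 = 87² → right
(243,163,205): 163²+205² = 68594 > 59049 = 243² → acute
1 of the 4 is right.

1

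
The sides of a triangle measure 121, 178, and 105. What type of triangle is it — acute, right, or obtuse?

obtuse

Compare the square of the longest side to the sum of squares of the other two: 105² + 121² = 25666 < 31684 = 178².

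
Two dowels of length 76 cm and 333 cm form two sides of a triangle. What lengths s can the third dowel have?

By the triangle inequality, s must be less than 76 + 333 = 409 and greater than |76 − 333| = 257.

257 < s < 409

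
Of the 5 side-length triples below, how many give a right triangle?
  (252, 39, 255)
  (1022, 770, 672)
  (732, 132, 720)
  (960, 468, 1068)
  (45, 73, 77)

(252,39,255): 39²+252² = 65025 = 255² → right
(1022,770,672): 672²+770² = 1044484 = 1022² → right
(732,132,720): 132²+720² = 535824 = 732² → right
(960,468,1068): 468²+960² = 1140624 = 1068² → right
(45,73,77): 45²+73² = 7354 > 5929 = 77² → acute
4 of the 5 are right.

4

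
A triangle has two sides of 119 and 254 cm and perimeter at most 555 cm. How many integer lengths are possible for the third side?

Triangle inequality: 135 < x < 373. Perimeter ≤ 555 gives x ≤ 555 − 119 − 254 = 182.
So 135 < x ≤ 182; integers 136 through 182: 47 values.

47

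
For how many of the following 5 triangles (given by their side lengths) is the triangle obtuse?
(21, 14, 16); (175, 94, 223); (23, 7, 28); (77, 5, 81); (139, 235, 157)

4

(21,14,16): 14²+16² = 452 > 441 = 21² → acute
(175,94,223): 94²+175² = 39461 < 49729 = 223² → obtuse
(23,7,28): 7²+23² = 578 < 784 = 28² → obtuse
(77,5,81): 5²+77² = 5954 < 6561 = 81² → obtuse
(139,235,157): 139²+157² = 43970 < 55225 = 235² → obtuse
4 of the 5 are obtuse.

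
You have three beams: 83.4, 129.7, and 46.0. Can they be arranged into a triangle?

No

The longest side is 129.7, but the other two sum to only 129.4.
129.4 < 129.7, so the triangle inequality fails.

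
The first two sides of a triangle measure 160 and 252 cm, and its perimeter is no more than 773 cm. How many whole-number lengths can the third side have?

Triangle inequality: 92 < x < 412. Perimeter ≤ 773 gives x ≤ 773 − 160 − 252 = 361.
So 92 < x ≤ 361; integers 93 through 361: 269 values.

269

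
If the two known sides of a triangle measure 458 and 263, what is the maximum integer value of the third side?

The third side must be strictly less than 458 + 263 = 721.
The largest integer below 721 is 720.

720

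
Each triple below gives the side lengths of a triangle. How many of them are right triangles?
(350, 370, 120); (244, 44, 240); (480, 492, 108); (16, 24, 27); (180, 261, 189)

(350,370,120): 120²+350² = 136900 = 370² → right
(244,44,240): 44²+240² = 59536 = 244² → right
(480,492,108): 108²+480² = 242064 = 492² → right
(16,24,27): 16²+24² = 832 > 729 = 27² → acute
(180,261,189): 180²+189² = 68121 = 261² → right
4 of the 5 are right.

4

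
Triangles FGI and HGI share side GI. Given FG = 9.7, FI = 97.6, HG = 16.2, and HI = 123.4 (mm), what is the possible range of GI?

From triangle FGI: |9.7 − 97.6| < GI < 9.7 + 97.6, i.e. 87.9 < GI < 107.3.
From triangle HGI: 107.2 < GI < 139.6.
Both must hold, so GI lies in the intersection.

107.2 < GI < 107.3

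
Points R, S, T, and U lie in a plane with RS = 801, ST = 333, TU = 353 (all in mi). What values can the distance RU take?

The maximum is all hops collinear in one direction: 801 + 333 + 353 = 1487.
The longest hop is 801; the others sum to 686. Folding the others back against it leaves at least 801 − 686 = 115.

115 ≤ RU ≤ 1487 mi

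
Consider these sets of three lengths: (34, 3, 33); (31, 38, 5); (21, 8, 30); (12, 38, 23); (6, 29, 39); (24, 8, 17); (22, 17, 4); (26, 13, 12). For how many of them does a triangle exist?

2

(3,33,34): 3+33 > 34 → valid
(5,31,38): 5+31 ≤ 38 → not valid
(8,21,30): 8+21 ≤ 30 → not valid
(12,23,38): 12+23 ≤ 38 → not valid
(6,29,39): 6+29 ≤ 39 → not valid
(8,17,24): 8+17 > 24 → valid
(4,17,22): 4+17 ≤ 22 → not valid
(12,13,26): 12+13 ≤ 26 → not valid
2 of the 8 triples form a triangle.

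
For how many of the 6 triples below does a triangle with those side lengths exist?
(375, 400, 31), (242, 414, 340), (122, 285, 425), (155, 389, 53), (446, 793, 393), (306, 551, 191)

(31,375,400): 31+375 > 400 → valid
(242,340,414): 242+340 > 414 → valid
(122,285,425): 122+285 ≤ 425 → not valid
(53,155,389): 53+155 ≤ 389 → not valid
(393,446,793): 393+446 > 793 → valid
(191,306,551): 191+306 ≤ 551 → not valid
3 of the 6 triples form a triangle.

3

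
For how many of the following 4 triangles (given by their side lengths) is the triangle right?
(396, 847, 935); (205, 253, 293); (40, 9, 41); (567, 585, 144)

(396,847,935): 396²+847² = 874225 = 935² → right
(205,253,293): 205²+253² = 106034 > 85849 = 293² → acute
(40,9,41): 9²+40² = 1681 = 41² → right
(567,585,144): 144²+567² = 342225 = 585² → right
3 of the 4 are right.

3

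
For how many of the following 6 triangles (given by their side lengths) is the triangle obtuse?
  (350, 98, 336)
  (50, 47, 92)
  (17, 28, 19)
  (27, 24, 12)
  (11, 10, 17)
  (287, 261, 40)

5

(350,98,336): 98²+336² = 122500 = 350² → right
(50,47,92): 47²+50² = 4709 < 8464 = 92² → obtuse
(17,28,19): 17²+19² = 650 < 784 = 28² → obtuse
(27,24,12): 12²+24² = 720 < 729 = 27² → obtuse
(11,10,17): 10²+11² = 221 < 289 = 17² → obtuse
(287,261,40): 40²+261² = 69721 < 82369 = 287² → obtuse
5 of the 6 are obtuse.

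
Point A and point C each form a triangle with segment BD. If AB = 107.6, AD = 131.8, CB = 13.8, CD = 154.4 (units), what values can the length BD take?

From triangle ABD: |107.6 − 131.8| < BD < 107.6 + 131.8, i.e. 24.2 < BD < 239.4.
From triangle CBD: 140.6 < BD < 168.2.
Both must hold, so BD lies in the intersection.

140.6 < BD < 168.2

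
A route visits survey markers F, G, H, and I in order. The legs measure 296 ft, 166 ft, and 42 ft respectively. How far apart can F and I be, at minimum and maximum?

The maximum is all hops collinear in one direction: 296 + 166 + 42 = 504.
The longest hop is 296; the others sum to 208. Folding the others back against it leaves at least 296 − 208 = 88.

88 ≤ FI ≤ 504 ft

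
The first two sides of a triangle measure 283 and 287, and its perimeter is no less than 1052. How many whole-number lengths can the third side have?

Triangle inequality: 4 < x < 570. Perimeter ≥ 1052 gives x ≥ 1052 − 283 − 287 = 482.
So 482 ≤ x < 570; integers 482 through 569: 88 values.

88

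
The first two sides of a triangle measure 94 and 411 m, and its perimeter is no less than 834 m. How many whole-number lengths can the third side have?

176

Triangle inequality: 317 < x < 505. Perimeter ≥ 834 gives x ≥ 834 − 94 − 411 = 329.
So 329 ≤ x < 505; integers 329 through 504: 176 values.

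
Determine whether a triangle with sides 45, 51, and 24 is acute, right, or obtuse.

right

Compare the square of the longest side to the sum of squares of the other two: 24² + 45² = 2601 = 51².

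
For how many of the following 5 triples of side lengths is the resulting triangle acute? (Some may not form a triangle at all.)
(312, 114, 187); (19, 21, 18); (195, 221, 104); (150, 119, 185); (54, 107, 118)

3

(312,114,187): 114+187 ≤ 312, not a triangle
(19,21,18): 18²+19² = 685 > 441 = 21² → acute
(195,221,104): 104²+195² = 48841 = 221² → right
(150,119,185): 119²+150² = 36661 > 34225 = 185² → acute
(54,107,118): 54²+107² = 14365 > 13924 = 118² → acute
3 of the 5 are acute.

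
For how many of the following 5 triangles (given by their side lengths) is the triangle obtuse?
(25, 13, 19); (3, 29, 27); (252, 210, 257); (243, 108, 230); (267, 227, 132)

3

(25,13,19): 13²+19² = 530 < 625 = 25² → obtuse
(3,29,27): 3²+27² = 738 < 841 = 29² → obtuse
(252,210,257): 210²+252² = 107604 > 66049 = 257² → acute
(243,108,230): 108²+230² = 64564 > 59049 = 243² → acute
(267,227,132): 132²+227² = 68953 < 71289 = 267² → obtuse
3 of the 5 are obtuse.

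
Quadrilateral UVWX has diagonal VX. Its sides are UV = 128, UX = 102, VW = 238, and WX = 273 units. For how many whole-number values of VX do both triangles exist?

194

From triangle UVX: 26 < VX < 230.
From triangle WVX: 35 < VX < 511.
Intersection: 35 < VX < 230, so integers 36 through 229: 194 values.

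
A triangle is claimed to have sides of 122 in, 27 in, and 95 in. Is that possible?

The two shorter sides sum to 122, exactly equal to the longest side 122.
That gives only a degenerate (flat) triangle — the inequality must be strict.

No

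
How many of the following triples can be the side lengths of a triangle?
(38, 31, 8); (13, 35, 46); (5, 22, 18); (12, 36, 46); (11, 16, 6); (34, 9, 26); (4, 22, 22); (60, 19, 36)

7

(8,31,38): 8+31 > 38 → valid
(13,35,46): 13+35 > 46 → valid
(5,18,22): 5+18 > 22 → valid
(12,36,46): 12+36 > 46 → valid
(6,11,16): 6+11 > 16 → valid
(9,26,34): 9+26 > 34 → valid
(4,22,22): 4+22 > 22 → valid
(19,36,60): 19+36 ≤ 60 → not valid
7 of the 8 triples form a triangle.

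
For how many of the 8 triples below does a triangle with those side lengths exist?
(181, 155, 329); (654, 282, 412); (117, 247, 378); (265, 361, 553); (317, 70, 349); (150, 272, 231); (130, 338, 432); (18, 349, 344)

(155,181,329): 155+181 > 329 → valid
(282,412,654): 282+412 > 654 → valid
(117,247,378): 117+247 ≤ 378 → not valid
(265,361,553): 265+361 > 553 → valid
(70,317,349): 70+317 > 349 → valid
(150,231,272): 150+231 > 272 → valid
(130,338,432): 130+338 > 432 → valid
(18,344,349): 18+344 > 349 → valid
7 of the 8 triples form a triangle.

7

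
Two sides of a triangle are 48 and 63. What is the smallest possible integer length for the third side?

16

The third side must be strictly greater than |48 − 63| = 15.
The smallest integer above 15 is 16.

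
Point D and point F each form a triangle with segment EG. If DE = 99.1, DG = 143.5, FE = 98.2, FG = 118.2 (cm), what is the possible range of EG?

44.4 < EG < 216.4

From triangle DEG: |99.1 − 143.5| < EG < 99.1 + 143.5, i.e. 44.4 < EG < 242.6.
From triangle FEG: 20.0 < EG < 216.4.
Both must hold, so EG lies in the intersection.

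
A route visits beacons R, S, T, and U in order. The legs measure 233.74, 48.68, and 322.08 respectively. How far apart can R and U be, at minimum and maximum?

39.66 ≤ RU ≤ 604.50

The maximum is all hops collinear in one direction: 233.74 + 48.68 + 322.08 = 604.50.
The longest hop is 322.08; the others sum to 282.42. Folding the others back against it leaves at least 322.08 − 282.42 = 39.66.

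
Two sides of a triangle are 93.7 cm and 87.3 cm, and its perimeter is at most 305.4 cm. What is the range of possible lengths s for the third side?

6.4 < s ≤ 124.4

Triangle inequality alone gives 6.4 < s < 181.0.
The perimeter condition gives s ≤ 305.4 − 93.7 − 87.3 = 124.4.
Intersecting the two: 6.4 < s ≤ 124.4.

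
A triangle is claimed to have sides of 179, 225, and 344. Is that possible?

The longest side is 344, and the other two sum to 404.
Since 404 > 344, the triangle inequality holds.

Yes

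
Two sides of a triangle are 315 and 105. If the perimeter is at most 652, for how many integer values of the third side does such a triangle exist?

22

Triangle inequality: 210 < x < 420. Perimeter ≤ 652 gives x ≤ 652 − 315 − 105 = 232.
So 210 < x ≤ 232; integers 211 through 232: 22 values.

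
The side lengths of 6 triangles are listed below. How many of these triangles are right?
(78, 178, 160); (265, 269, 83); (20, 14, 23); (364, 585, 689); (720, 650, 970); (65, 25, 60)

4

(78,178,160): 78²+160² = 31684 = 178² → right
(265,269,83): 83²+265² = 77114 > 72361 = 269² → acute
(20,14,23): 14²+20² = 596 > 529 = 23² → acute
(364,585,689): 364²+585² = 474721 = 689² → right
(720,650,970): 650²+720² = 940900 = 970² → right
(65,25,60): 25²+60² = 4225 = 65² → right
4 of the 6 are right.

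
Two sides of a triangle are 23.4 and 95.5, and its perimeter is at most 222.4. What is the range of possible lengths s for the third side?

Triangle inequality alone gives 72.1 < s < 118.9.
The perimeter condition gives s ≤ 222.4 − 23.4 − 95.5 = 103.5.
Intersecting the two: 72.1 < s ≤ 103.5.

72.1 < s ≤ 103.5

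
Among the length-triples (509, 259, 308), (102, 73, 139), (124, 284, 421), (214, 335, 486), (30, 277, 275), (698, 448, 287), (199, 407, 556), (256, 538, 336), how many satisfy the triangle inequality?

(259,308,509): 259+308 > 509 → valid
(73,102,139): 73+102 > 139 → valid
(124,284,421): 124+284 ≤ 421 → not valid
(214,335,486): 214+335 > 486 → valid
(30,275,277): 30+275 > 277 → valid
(287,448,698): 287+448 > 698 → valid
(199,407,556): 199+407 > 556 → valid
(256,336,538): 256+336 > 538 → valid
7 of the 8 triples form a triangle.

7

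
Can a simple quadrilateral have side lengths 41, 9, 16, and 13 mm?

For a quadrilateral, each side must be shorter than the sum of the others.
Here the longest side is 41, but the remaining 3 sides sum to only 38.

No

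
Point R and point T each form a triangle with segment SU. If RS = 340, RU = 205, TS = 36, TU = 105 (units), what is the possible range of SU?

From triangle RSU: |340 − 205| < SU < 340 + 205, i.e. 135 < SU < 545.
From triangle TSU: 69 < SU < 141.
Both must hold, so SU lies in the intersection.

135 < SU < 141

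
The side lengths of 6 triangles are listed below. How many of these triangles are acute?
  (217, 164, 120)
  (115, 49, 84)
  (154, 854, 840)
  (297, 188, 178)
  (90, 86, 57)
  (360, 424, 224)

(217,164,120): 120²+164² = 41296 < 47089 = 217² → obtuse
(115,49,84): 49²+84² = 9457 < 13225 = 115² → obtuse
(154,854,840): 154²+840² = 729316 = 854² → right
(297,188,178): 178²+188² = 67028 < 88209 = 297² → obtuse
(90,86,57): 57²+86² = 10645 > 8100 = 90² → acute
(360,424,224): 224²+360² = 179776 = 424² → right
1 of the 6 is acute.

1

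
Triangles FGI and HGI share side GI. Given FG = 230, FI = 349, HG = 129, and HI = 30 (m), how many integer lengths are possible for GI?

From triangle FGI: 119 < GI < 579.
From triangle HGI: 99 < GI < 159.
Intersection: 119 < GI < 159, so integers 120 through 158: 39 values.

39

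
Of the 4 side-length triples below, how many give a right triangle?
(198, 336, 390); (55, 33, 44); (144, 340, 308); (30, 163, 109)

(198,336,390): 198²+336² = 152100 = 390² → right
(55,33,44): 33²+44² = 3025 = 55² → right
(144,340,308): 144²+308² = 115600 = 340² → right
(30,163,109): 30+109 ≤ 163, not a triangle
3 of the 4 are right.

3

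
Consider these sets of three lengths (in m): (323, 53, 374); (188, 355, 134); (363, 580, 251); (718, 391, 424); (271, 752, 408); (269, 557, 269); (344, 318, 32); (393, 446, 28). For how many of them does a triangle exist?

(53,323,374): 53+323 > 374 → valid
(134,188,355): 134+188 ≤ 355 → not valid
(251,363,580): 251+363 > 580 → valid
(391,424,718): 391+424 > 718 → valid
(271,408,752): 271+408 ≤ 752 → not valid
(269,269,557): 269+269 ≤ 557 → not valid
(32,318,344): 32+318 > 344 → valid
(28,393,446): 28+393 ≤ 446 → not valid
4 of the 8 triples form a triangle.

4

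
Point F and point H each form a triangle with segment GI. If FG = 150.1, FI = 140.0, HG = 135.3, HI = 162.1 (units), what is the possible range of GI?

From triangle FGI: |150.1 − 140.0| < GI < 150.1 + 140.0, i.e. 10.1 < GI < 290.1.
From triangle HGI: 26.8 < GI < 297.4.
Both must hold, so GI lies in the intersection.

26.8 < GI < 290.1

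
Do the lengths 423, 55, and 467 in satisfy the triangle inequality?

The longest side is 467, and the other two sum to 478.
Since 478 > 467, the triangle inequality holds.

Yes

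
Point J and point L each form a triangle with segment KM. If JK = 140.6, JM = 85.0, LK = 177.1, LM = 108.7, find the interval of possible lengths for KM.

From triangle JKM: |140.6 − 85.0| < KM < 140.6 + 85.0, i.e. 55.6 < KM < 225.6.
From triangle LKM: 68.4 < KM < 285.8.
Both must hold, so KM lies in the intersection.

68.4 < KM < 225.6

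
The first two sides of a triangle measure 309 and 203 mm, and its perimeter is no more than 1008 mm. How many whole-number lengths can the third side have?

390

Triangle inequality: 106 < x < 512. Perimeter ≤ 1008 gives x ≤ 1008 − 309 − 203 = 496.
So 106 < x ≤ 496; integers 107 through 496: 390 values.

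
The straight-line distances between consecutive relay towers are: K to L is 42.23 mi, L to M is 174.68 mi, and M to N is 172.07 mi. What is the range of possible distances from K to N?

0 ≤ KN ≤ 388.98 mi

The maximum is all hops collinear in one direction: 42.23 + 174.68 + 172.07 = 388.98.
The longest hop is 174.68; the others sum to 214.30. Since 174.68 ≤ 214.30, the path can fold back on itself completely, so the minimum distance is 0.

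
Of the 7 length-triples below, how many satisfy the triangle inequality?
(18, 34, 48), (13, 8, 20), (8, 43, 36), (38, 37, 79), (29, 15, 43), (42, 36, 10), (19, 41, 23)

(18,34,48): 18+34 > 48 → valid
(8,13,20): 8+13 > 20 → valid
(8,36,43): 8+36 > 43 → valid
(37,38,79): 37+38 ≤ 79 → not valid
(15,29,43): 15+29 > 43 → valid
(10,36,42): 10+36 > 42 → valid
(19,23,41): 19+23 > 41 → valid
6 of the 7 triples form a triangle.

6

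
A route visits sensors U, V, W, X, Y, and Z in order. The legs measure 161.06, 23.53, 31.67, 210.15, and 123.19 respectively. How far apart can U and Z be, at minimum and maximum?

0 ≤ UZ ≤ 549.60

The maximum is all hops collinear in one direction: 161.06 + 23.53 + 31.67 + 210.15 + 123.19 = 549.60.
The longest hop is 210.15; the others sum to 339.45. Since 210.15 ≤ 339.45, the path can fold back on itself completely, so the minimum distance is 0.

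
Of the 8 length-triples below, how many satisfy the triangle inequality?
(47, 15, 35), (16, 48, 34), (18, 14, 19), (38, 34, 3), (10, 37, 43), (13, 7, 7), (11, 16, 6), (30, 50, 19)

6

(15,35,47): 15+35 > 47 → valid
(16,34,48): 16+34 > 48 → valid
(14,18,19): 14+18 > 19 → valid
(3,34,38): 3+34 ≤ 38 → not valid
(10,37,43): 10+37 > 43 → valid
(7,7,13): 7+7 > 13 → valid
(6,11,16): 6+11 > 16 → valid
(19,30,50): 19+30 ≤ 50 → not valid
6 of the 8 triples form a triangle.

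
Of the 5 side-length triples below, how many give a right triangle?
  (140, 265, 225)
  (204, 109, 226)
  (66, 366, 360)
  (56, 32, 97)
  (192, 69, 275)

(140,265,225): 140²+225² = 70225 = 265² → right
(204,109,226): 109²+204² = 53497 > 51076 = 226² → acute
(66,366,360): 66²+360² = 133956 = 366² → right
(56,32,97): 32+56 ≤ 97, not a triangle
(192,69,275): 69+192 ≤ 275, not a triangle
2 of the 5 are right.

2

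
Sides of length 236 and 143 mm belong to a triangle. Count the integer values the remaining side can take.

285

The third side lies in the open interval (93, 379).
Integers from 94 to 378 inclusive: 378 − 94 + 1 = 285.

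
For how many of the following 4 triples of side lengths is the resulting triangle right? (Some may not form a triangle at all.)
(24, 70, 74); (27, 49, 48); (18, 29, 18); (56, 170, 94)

(24,70,74): 24²+70² = 5476 = 74² → right
(27,49,48): 27²+48² = 3033 > 2401 = 49² → acute
(18,29,18): 18²+18² = 648 < 841 = 29² → obtuse
(56,170,94): 56+94 ≤ 170, not a triangle
1 of the 4 is right.

1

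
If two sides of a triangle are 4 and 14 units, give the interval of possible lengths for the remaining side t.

10 < t < 18

By the triangle inequality, t must be less than 4 + 14 = 18 and greater than |4 − 14| = 10.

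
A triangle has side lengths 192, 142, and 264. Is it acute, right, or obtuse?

Compare the square of the longest side to the sum of squares of the other two: 142² + 192² = 57028 < 69696 = 264².

obtuse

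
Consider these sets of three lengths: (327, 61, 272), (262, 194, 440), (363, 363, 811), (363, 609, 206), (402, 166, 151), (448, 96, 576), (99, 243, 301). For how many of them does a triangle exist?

(61,272,327): 61+272 > 327 → valid
(194,262,440): 194+262 > 440 → valid
(363,363,811): 363+363 ≤ 811 → not valid
(206,363,609): 206+363 ≤ 609 → not valid
(151,166,402): 151+166 ≤ 402 → not valid
(96,448,576): 96+448 ≤ 576 → not valid
(99,243,301): 99+243 > 301 → valid
3 of the 7 triples form a triangle.

3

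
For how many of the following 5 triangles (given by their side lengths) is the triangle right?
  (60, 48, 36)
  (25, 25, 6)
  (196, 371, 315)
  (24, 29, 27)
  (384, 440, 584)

3

(60,48,36): 36²+48² = 3600 = 60² → right
(25,25,6): 6²+25² = 661 > 625 = 25² → acute
(196,371,315): 196²+315² = 137641 = 371² → right
(24,29,27): 24²+27² = 1305 > 841 = 29² → acute
(384,440,584): 384²+440² = 341056 = 584² → right
3 of the 5 are right.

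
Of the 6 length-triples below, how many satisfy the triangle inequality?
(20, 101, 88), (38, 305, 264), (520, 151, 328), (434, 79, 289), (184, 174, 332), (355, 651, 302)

(20,88,101): 20+88 > 101 → valid
(38,264,305): 38+264 ≤ 305 → not valid
(151,328,520): 151+328 ≤ 520 → not valid
(79,289,434): 79+289 ≤ 434 → not valid
(174,184,332): 174+184 > 332 → valid
(302,355,651): 302+355 > 651 → valid
3 of the 6 triples form a triangle.

3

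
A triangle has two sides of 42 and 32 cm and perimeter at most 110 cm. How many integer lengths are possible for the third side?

26

Triangle inequality: 10 < x < 74. Perimeter ≤ 110 gives x ≤ 110 − 42 − 32 = 36.
So 10 < x ≤ 36; integers 11 through 36: 26 values.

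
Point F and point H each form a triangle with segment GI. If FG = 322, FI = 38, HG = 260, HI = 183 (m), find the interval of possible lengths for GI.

284 < GI < 360

From triangle FGI: |322 − 38| < GI < 322 + 38, i.e. 284 < GI < 360.
From triangle HGI: 77 < GI < 443.
Both must hold, so GI lies in the intersection.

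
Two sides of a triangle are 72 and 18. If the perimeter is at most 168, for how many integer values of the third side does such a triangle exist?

Triangle inequality: 54 < x < 90. Perimeter ≤ 168 gives x ≤ 168 − 72 − 18 = 78.
So 54 < x ≤ 78; integers 55 through 78: 24 values.

24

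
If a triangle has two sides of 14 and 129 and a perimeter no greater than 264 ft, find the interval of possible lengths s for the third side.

Triangle inequality alone gives 115 < s < 143.
The perimeter condition gives s ≤ 264 − 14 − 129 = 121.
Intersecting the two: 115 < s ≤ 121.

115 < s ≤ 121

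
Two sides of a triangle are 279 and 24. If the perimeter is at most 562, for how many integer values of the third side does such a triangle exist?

Triangle inequality: 255 < x < 303. Perimeter ≤ 562 gives x ≤ 562 − 279 − 24 = 259.
So 255 < x ≤ 259; integers 256 through 259: 4 values.

4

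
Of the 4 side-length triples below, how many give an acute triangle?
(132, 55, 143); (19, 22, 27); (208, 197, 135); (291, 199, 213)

(132,55,143): 55²+132² = 20449 = 143² → right
(19,22,27): 19²+22² = 845 > 729 = 27² → acute
(208,197,135): 135²+197² = 57034 > 43264 = 208² → acute
(291,199,213): 199²+213² = 84970 > 84681 = 291² → acute
3 of the 4 are acute.

3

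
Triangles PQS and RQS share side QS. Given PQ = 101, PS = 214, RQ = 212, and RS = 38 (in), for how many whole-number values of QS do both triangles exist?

From triangle PQS: 113 < QS < 315.
From triangle RQS: 174 < QS < 250.
Intersection: 174 < QS < 250, so integers 175 through 249: 75 values.

75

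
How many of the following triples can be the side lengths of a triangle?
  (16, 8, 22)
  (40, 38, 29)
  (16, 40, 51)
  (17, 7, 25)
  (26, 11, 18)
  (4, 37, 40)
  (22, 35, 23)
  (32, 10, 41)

(8,16,22): 8+16 > 22 → valid
(29,38,40): 29+38 > 40 → valid
(16,40,51): 16+40 > 51 → valid
(7,17,25): 7+17 ≤ 25 → not valid
(11,18,26): 11+18 > 26 → valid
(4,37,40): 4+37 > 40 → valid
(22,23,35): 22+23 > 35 → valid
(10,32,41): 10+32 > 41 → valid
7 of the 8 triples form a triangle.

7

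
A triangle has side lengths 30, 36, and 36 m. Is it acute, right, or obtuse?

acute

Compare the square of the longest side to the sum of squares of the other two: 30² + 36² = 2196 > 1296 = 36².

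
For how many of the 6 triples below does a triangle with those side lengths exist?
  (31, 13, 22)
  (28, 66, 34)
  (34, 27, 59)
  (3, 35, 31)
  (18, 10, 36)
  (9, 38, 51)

2

(13,22,31): 13+22 > 31 → valid
(28,34,66): 28+34 ≤ 66 → not valid
(27,34,59): 27+34 > 59 → valid
(3,31,35): 3+31 ≤ 35 → not valid
(10,18,36): 10+18 ≤ 36 → not valid
(9,38,51): 9+38 ≤ 51 → not valid
2 of the 6 triples form a triangle.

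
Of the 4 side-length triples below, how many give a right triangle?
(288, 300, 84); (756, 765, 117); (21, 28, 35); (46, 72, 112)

3

(288,300,84): 84²+288² = 90000 = 300² → right
(756,765,117): 117²+756² = 585225 = 765² → right
(21,28,35): 21²+28² = 1225 = 35² → right
(46,72,112): 46²+72² = 7300 < 12544 = 112² → obtuse
3 of the 4 are right.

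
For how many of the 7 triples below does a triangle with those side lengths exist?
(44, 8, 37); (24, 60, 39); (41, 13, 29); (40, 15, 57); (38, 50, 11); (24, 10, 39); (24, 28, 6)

4

(8,37,44): 8+37 > 44 → valid
(24,39,60): 24+39 > 60 → valid
(13,29,41): 13+29 > 41 → valid
(15,40,57): 15+40 ≤ 57 → not valid
(11,38,50): 11+38 ≤ 50 → not valid
(10,24,39): 10+24 ≤ 39 → not valid
(6,24,28): 6+24 > 28 → valid
4 of the 7 triples form a triangle.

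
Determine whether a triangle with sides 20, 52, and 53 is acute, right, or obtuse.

acute

Compare the square of the longest side to the sum of squares of the other two: 20² + 52² = 3104 > 2809 = 53².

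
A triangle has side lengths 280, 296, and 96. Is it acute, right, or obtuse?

right

Compare the square of the longest side to the sum of squares of the other two: 96² + 280² = 87616 = 296².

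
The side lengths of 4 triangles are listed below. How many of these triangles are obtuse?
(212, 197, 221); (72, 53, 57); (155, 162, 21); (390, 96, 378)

1

(212,197,221): 197²+212² = 83753 > 48841 = 221² → acute
(72,53,57): 53²+57² = 6058 > 5184 = 72² → acute
(155,162,21): 21²+155² = 24466 < 26244 = 162² → obtuse
(390,96,378): 96²+378² = 152100 = 390² → right
1 of the 4 is obtuse.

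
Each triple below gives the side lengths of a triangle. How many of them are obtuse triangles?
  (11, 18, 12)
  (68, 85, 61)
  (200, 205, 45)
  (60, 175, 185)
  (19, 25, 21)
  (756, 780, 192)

(11,18,12): 11²+12² = 265 < 324 = 18² → obtuse
(68,85,61): 61²+68² = 8345 > 7225 = 85² → acute
(200,205,45): 45²+200² = 42025 = 205² → right
(60,175,185): 60²+175² = 34225 = 185² → right
(19,25,21): 19²+21² = 802 > 625 = 25² → acute
(756,780,192): 192²+756² = 608400 = 780² → right
1 of the 6 is obtuse.

1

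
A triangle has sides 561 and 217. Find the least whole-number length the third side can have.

345

The third side must be strictly greater than |561 − 217| = 344.
The smallest integer above 344 is 345.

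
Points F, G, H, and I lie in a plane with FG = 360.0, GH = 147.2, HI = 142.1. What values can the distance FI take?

The maximum is all hops collinear in one direction: 360.0 + 147.2 + 142.1 = 649.3.
The longest hop is 360.0; the others sum to 289.3. Folding the others back against it leaves at least 360.0 − 289.3 = 70.7.

70.7 ≤ FI ≤ 649.3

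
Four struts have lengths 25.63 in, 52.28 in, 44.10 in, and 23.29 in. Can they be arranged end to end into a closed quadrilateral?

Yes

A quadrilateral exists iff every side is shorter than the sum of the others — equivalently, the longest side is less than the sum of the rest.
Longest side 52.28 < 93.02 (sum of the remaining 3), so yes.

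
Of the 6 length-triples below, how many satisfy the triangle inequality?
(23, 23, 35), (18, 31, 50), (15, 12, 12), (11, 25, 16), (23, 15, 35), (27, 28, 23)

(23,23,35): 23+23 > 35 → valid
(18,31,50): 18+31 ≤ 50 → not valid
(12,12,15): 12+12 > 15 → valid
(11,16,25): 11+16 > 25 → valid
(15,23,35): 15+23 > 35 → valid
(23,27,28): 23+27 > 28 → valid
5 of the 6 triples form a triangle.

5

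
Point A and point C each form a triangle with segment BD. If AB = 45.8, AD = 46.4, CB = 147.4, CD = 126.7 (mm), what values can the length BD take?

20.7 < BD < 92.2

From triangle ABD: |45.8 − 46.4| < BD < 45.8 + 46.4, i.e. 0.6 < BD < 92.2.
From triangle CBD: 20.7 < BD < 274.1.
Both must hold, so BD lies in the intersection.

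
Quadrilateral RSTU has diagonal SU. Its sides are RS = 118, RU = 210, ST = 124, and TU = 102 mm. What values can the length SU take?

From triangle RSU: |118 − 210| < SU < 118 + 210, i.e. 92 < SU < 328.
From triangle TSU: 22 < SU < 226.
Both must hold, so SU lies in the intersection.

92 < SU < 226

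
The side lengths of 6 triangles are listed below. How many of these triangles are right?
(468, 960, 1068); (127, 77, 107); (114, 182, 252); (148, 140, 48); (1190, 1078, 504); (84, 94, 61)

3

(468,960,1068): 468²+960² = 1140624 = 1068² → right
(127,77,107): 77²+107² = 17378 > 16129 = 127² → acute
(114,182,252): 114²+182² = 46120 < 63504 = 252² → obtuse
(148,140,48): 48²+140² = 21904 = 148² → right
(1190,1078,504): 504²+1078² = 1416100 = 1190² → right
(84,94,61): 61²+84² = 10777 > 8836 = 94² → acute
3 of the 6 are right.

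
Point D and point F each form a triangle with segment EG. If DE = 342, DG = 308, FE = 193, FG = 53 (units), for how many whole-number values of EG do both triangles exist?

From triangle DEG: 34 < EG < 650.
From triangle FEG: 140 < EG < 246.
Intersection: 140 < EG < 246, so integers 141 through 245: 105 values.

105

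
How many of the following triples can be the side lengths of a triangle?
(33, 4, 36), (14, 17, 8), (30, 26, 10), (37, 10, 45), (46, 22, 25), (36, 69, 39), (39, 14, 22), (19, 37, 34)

(4,33,36): 4+33 > 36 → valid
(8,14,17): 8+14 > 17 → valid
(10,26,30): 10+26 > 30 → valid
(10,37,45): 10+37 > 45 → valid
(22,25,46): 22+25 > 46 → valid
(36,39,69): 36+39 > 69 → valid
(14,22,39): 14+22 ≤ 39 → not valid
(19,34,37): 19+34 > 37 → valid
7 of the 8 triples form a triangle.

7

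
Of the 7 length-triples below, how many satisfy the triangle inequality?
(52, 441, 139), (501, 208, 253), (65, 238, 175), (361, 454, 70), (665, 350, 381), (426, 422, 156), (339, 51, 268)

(52,139,441): 52+139 ≤ 441 → not valid
(208,253,501): 208+253 ≤ 501 → not valid
(65,175,238): 65+175 > 238 → valid
(70,361,454): 70+361 ≤ 454 → not valid
(350,381,665): 350+381 > 665 → valid
(156,422,426): 156+422 > 426 → valid
(51,268,339): 51+268 ≤ 339 → not valid
3 of the 7 triples form a triangle.

3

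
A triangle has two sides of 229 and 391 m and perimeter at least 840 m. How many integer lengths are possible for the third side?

400

Triangle inequality: 162 < x < 620. Perimeter ≥ 840 gives x ≥ 840 − 229 − 391 = 220.
So 220 ≤ x < 620; integers 220 through 619: 400 values.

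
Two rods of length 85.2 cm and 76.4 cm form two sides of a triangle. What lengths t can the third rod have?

8.8 < t < 161.6

By the triangle inequality, t must be less than 85.2 + 76.4 = 161.6 and greater than |85.2 − 76.4| = 8.8.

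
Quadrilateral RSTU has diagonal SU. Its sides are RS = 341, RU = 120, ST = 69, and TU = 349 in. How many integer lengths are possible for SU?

137

From triangle RSU: 221 < SU < 461.
From triangle TSU: 280 < SU < 418.
Intersection: 280 < SU < 418, so integers 281 through 417: 137 values.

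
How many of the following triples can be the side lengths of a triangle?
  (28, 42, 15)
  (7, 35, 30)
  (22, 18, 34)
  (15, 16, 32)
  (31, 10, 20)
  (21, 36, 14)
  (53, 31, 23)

(15,28,42): 15+28 > 42 → valid
(7,30,35): 7+30 > 35 → valid
(18,22,34): 18+22 > 34 → valid
(15,16,32): 15+16 ≤ 32 → not valid
(10,20,31): 10+20 ≤ 31 → not valid
(14,21,36): 14+21 ≤ 36 → not valid
(23,31,53): 23+31 > 53 → valid
4 of the 7 triples form a triangle.

4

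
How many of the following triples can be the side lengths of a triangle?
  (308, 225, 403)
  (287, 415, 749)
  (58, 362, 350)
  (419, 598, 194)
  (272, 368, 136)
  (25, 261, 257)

5

(225,308,403): 225+308 > 403 → valid
(287,415,749): 287+415 ≤ 749 → not valid
(58,350,362): 58+350 > 362 → valid
(194,419,598): 194+419 > 598 → valid
(136,272,368): 136+272 > 368 → valid
(25,257,261): 25+257 > 261 → valid
5 of the 6 triples form a triangle.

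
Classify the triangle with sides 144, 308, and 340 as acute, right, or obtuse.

Compare the square of the longest side to the sum of squares of the other two: 144² + 308² = 115600 = 340².

right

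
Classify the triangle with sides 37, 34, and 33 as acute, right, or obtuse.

Compare the square of the longest side to the sum of squares of the other two: 33² + 34² = 2245 > 1369 = 37².

acute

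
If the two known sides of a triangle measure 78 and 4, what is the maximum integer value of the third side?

The third side must be strictly less than 78 + 4 = 82.
The largest integer below 82 is 81.

81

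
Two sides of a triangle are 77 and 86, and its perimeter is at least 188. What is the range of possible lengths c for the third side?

25 ≤ c < 163

Triangle inequality alone gives 9 < c < 163.
The perimeter condition gives c ≥ 188 − 77 − 86 = 25.
Intersecting the two: 25 ≤ c < 163.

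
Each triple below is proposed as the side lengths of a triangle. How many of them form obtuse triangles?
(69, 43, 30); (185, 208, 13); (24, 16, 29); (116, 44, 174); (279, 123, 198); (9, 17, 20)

(69,43,30): 30²+43² = 2749 < 4761 = 69² → obtuse
(185,208,13): 13+185 ≤ 208, not a triangle
(24,16,29): 16²+24² = 832 < 841 = 29² → obtuse
(116,44,174): 44+116 ≤ 174, not a triangle
(279,123,198): 123²+198² = 54333 < 77841 = 279² → obtuse
(9,17,20): 9²+17² = 370 < 400 = 20² → obtuse
4 of the 6 are obtuse.

4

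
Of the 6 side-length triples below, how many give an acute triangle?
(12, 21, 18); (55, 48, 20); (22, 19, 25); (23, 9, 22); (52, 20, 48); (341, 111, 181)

3

(12,21,18): 12²+18² = 468 > 441 = 21² → acute
(55,48,20): 20²+48² = 2704 < 3025 = 55² → obtuse
(22,19,25): 19²+22² = 845 > 625 = 25² → acute
(23,9,22): 9²+22² = 565 > 529 = 23² → acute
(52,20,48): 20²+48² = 2704 = 52² → right
(341,111,181): 111+181 ≤ 341, not a triangle
3 of the 6 are acute.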